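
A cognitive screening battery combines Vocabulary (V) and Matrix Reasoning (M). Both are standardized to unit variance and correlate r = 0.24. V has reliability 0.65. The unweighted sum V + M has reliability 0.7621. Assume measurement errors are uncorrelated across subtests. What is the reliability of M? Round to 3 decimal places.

Var(V+M) = 2 + 2·0.24 = 2.480.
True-score variance = ρ_V + ρ_M + 2·0.24, so 0.7621 = (0.65 + ρ_M + 0.48) / 2.480.
ρ_M = 0.7621·2.480 − 0.65 − 0.48 = 0.760.

0.760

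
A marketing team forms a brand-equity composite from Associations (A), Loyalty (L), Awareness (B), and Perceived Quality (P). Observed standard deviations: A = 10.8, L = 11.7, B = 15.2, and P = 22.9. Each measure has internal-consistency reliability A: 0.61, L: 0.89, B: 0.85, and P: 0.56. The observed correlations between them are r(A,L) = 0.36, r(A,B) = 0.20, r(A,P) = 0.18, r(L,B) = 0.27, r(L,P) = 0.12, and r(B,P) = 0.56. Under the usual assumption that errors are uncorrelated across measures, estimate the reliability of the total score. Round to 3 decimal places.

0.819

Var(A+L+B+P) = 10.8² + 11.7² + 15.2² + 22.9² + 2·[10.8·11.7·0.36 + 10.8·15.2·0.20 + 10.8·22.9·0.18 + 11.7·15.2·0.27 + 11.7·22.9·0.12 + 15.2·22.9·0.56] = 1008.98 + 795.865 = 1804.84.
Because errors are independent across components, Cov(Tᵢ,Tⱼ) = Cov(Xᵢ,Xⱼ); the off-diagonal part of the true-score variance is the same as above.
True-score variance = [10.8²·0.61 + 11.7²·0.89 + 15.2²·0.85 + 22.9²·0.56] + 795.865 = 683.036 + 795.865 = 1478.9.
Reliability = 1478.9 / 1804.84 = 0.819.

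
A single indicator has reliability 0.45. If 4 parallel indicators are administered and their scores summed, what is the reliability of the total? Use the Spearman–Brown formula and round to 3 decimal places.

0.766

ρ_k = kρ / (1 + (k−1)ρ) = 4·0.45 / (1 + 3·0.45) = 1.800 / 2.350 = 0.766.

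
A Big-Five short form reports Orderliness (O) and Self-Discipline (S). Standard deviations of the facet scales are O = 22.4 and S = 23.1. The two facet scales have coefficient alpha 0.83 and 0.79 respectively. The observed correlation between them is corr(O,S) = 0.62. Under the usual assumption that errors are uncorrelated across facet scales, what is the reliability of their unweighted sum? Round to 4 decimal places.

0.8823

Var(O+S) = 22.4² + 23.1² + 2·[22.4·23.1·0.62] = 1035.37 + 641.626 = 1677.
With uncorrelated errors the cross-covariances are all true-score covariance, so they carry over unchanged; only the diagonal terms shrink to ρᵢσᵢ².
True-score variance = [22.4²·0.83 + 23.1²·0.79] + 641.626 = 838.013 + 641.626 = 1479.64.
Reliability = 1479.64 / 1677 = 0.8823.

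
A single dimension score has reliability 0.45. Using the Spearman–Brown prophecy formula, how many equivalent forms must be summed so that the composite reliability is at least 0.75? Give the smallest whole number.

k ≥ ρ*(1−ρ₁)/(ρ₁(1−ρ*)) = 0.75·0.55 / (0.45·0.25) = 3.667.
Smallest integer k = 4.

4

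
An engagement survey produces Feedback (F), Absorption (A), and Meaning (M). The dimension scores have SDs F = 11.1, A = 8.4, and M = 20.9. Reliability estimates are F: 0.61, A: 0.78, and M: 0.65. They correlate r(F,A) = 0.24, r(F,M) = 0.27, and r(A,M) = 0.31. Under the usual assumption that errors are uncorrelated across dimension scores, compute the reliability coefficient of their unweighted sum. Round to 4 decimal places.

0.7620

Var(F+A+M) = 11.1² + 8.4² + 20.9² + 2·[11.1·8.4·0.24 + 11.1·20.9·0.27 + 8.4·20.9·0.31] = 630.58 + 278.877 = 909.457.
With uncorrelated errors the cross-covariances are all true-score covariance, so they carry over unchanged; only the diagonal terms shrink to ρᵢσᵢ².
True-score variance = [11.1²·0.61 + 8.4²·0.78 + 20.9²·0.65] + 278.877 = 414.121 + 278.877 = 692.998.
Reliability = 692.998 / 909.457 = 0.7620.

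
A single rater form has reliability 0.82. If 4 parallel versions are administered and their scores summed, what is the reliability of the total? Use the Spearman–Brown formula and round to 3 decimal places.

0.948

ρ_k = kρ / (1 + (k−1)ρ) = 4·0.82 / (1 + 3·0.82) = 3.280 / 3.460 = 0.948.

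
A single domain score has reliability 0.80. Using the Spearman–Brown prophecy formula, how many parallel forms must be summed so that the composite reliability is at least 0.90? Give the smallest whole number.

3

k ≥ ρ*(1−ρ₁)/(ρ₁(1−ρ*)) = 0.90·0.20 / (0.80·0.10) = 2.250.
Smallest integer k = 3.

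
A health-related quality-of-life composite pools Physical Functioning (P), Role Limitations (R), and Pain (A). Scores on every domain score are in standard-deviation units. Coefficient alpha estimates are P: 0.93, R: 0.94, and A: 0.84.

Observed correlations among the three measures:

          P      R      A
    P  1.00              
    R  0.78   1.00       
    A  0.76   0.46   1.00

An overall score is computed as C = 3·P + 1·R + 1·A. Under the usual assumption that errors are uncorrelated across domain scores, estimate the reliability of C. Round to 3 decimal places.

Var(C) = 3² + 1 + 1 + 2·[3·0.78 + 3·0.76 + 0.46] = 11 + 10.16 = 21.16.
With uncorrelated errors the cross-covariances are all true-score covariance, so they carry over unchanged; only the diagonal terms shrink to ρᵢσᵢ².
True-score variance = [3²·0.93 + 0.94 + 0.84] + 10.16 = 10.15 + 10.16 = 20.31.
Reliability = 20.31 / 21.16 = 0.960.

0.960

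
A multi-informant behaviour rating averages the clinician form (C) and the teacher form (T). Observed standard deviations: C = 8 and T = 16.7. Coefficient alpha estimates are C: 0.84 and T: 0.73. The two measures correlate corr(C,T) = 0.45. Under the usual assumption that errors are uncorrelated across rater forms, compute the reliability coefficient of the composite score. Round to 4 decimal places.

0.8153

Var(C+T) = 8² + 16.7² + 2·[8·16.7·0.45] = 342.89 + 120.24 = 463.13.
Under uncorrelated errors the observed covariances equal the true-score covariances, so only the own-variance terms attenuate.
True-score variance = [8²·0.84 + 16.7²·0.73] + 120.24 = 257.35 + 120.24 = 377.59.
Reliability = 377.59 / 463.13 = 0.8153.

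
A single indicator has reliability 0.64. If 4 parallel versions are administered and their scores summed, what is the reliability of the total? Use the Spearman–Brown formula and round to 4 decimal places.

0.8767

ρ_k = kρ / (1 + (k−1)ρ) = 4·0.64 / (1 + 3·0.64) = 2.560 / 2.920 = 0.8767.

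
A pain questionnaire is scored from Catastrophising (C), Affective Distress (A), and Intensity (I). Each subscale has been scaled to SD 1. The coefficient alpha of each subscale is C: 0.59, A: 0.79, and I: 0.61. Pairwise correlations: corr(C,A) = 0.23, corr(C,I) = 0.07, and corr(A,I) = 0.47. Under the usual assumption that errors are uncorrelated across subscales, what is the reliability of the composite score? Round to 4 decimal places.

Var(C+A+I) = 3 + 2·[0.23 + 0.07 + 0.47] = 3 + 1.54 = 4.54.
With uncorrelated errors the cross-covariances are all true-score covariance, so they carry over unchanged; only the diagonal terms shrink to ρᵢσᵢ².
True-score variance = [0.59 + 0.79 + 0.61] + 1.54 = 1.99 + 1.54 = 3.53.
Reliability = 3.53 / 4.54 = 0.7775.

0.7775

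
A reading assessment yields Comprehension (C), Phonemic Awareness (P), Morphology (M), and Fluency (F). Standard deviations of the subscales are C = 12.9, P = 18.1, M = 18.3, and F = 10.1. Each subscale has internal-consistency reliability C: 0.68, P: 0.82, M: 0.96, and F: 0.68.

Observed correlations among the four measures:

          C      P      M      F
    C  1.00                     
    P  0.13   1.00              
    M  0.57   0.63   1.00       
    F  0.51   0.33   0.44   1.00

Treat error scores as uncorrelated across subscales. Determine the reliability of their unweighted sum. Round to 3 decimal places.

0.924

Var(C+P+M+F) = 12.9² + 18.1² + 18.3² + 10.1² + 2·[12.9·18.1·0.13 + 12.9·18.3·0.57 + 12.9·10.1·0.51 + 18.1·18.3·0.63 + 18.1·10.1·0.33 + 18.3·10.1·0.44] = 930.92 + 1163.38 = 2094.3.
With uncorrelated errors the cross-covariances are all true-score covariance, so they carry over unchanged; only the diagonal terms shrink to ρᵢσᵢ².
True-score variance = [12.9²·0.68 + 18.1²·0.82 + 18.3²·0.96 + 10.1²·0.68] + 1163.38 = 772.66 + 1163.38 = 1936.04.
Reliability = 1936.04 / 2094.3 = 0.924.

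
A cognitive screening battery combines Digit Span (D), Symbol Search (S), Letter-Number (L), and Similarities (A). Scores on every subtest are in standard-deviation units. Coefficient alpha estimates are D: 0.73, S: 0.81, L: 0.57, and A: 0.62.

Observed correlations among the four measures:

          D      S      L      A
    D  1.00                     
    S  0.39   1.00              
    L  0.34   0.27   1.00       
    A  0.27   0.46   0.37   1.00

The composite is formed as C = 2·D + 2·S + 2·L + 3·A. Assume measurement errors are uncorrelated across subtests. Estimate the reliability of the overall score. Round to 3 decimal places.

Var(C) = 2² + 2² + 2² + 3² + 2·[4·0.39 + 4·0.34 + 6·0.27 + 4·0.27 + 6·0.46 + 6·0.37] = 21 + 21.2 = 42.2.
Under uncorrelated errors the observed covariances equal the true-score covariances, so only the own-variance terms attenuate.
True-score variance = [2²·0.73 + 2²·0.81 + 2²·0.57 + 3²·0.62] + 21.2 = 14.02 + 21.2 = 35.22.
Reliability = 35.22 / 42.2 = 0.835.

0.835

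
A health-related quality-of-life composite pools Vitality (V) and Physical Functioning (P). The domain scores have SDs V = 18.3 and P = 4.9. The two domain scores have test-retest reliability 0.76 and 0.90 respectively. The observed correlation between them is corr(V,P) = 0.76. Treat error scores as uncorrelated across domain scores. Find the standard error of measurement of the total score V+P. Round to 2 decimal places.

Var(total) = 358.9 + 136.298 = 495.198.
True-score variance = 276.125 + 136.298 = 412.424, so reliability = 0.8328.
Error variance = 495.198 − 412.424 = 82.7746; SEM = √82.7746 = 9.10.

9.10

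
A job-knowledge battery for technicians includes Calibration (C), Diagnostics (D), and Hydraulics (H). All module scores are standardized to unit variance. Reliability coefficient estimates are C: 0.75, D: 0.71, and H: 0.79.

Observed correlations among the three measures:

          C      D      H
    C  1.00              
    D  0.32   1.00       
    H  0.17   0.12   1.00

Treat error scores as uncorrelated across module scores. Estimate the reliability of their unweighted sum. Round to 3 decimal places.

Var(C+D+H) = 3 + 2·[0.32 + 0.17 + 0.12] = 3 + 1.22 = 4.22.
With uncorrelated errors the cross-covariances are all true-score covariance, so they carry over unchanged; only the diagonal terms shrink to ρᵢσᵢ².
True-score variance = [0.75 + 0.71 + 0.79] + 1.22 = 2.25 + 1.22 = 3.47.
Reliability = 3.47 / 4.22 = 0.822.

0.822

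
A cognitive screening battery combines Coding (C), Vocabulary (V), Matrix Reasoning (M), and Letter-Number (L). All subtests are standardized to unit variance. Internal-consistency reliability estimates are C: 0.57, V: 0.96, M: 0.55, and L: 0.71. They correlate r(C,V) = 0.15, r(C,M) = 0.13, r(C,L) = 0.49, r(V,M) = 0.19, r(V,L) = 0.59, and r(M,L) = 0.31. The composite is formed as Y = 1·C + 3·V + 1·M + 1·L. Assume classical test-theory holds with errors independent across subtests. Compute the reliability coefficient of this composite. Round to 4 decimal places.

Var(Y) = 1 + 3² + 1 + 1 + 2·[3·0.15 + 0.13 + 0.49 + 3·0.19 + 3·0.59 + 0.31] = 12 + 7.44 = 19.44.
Under uncorrelated errors the observed covariances equal the true-score covariances, so only the own-variance terms attenuate.
True-score variance = [0.57 + 3²·0.96 + 0.55 + 0.71] + 7.44 = 10.47 + 7.44 = 17.91.
Reliability = 17.91 / 19.44 = 0.9213.

0.9213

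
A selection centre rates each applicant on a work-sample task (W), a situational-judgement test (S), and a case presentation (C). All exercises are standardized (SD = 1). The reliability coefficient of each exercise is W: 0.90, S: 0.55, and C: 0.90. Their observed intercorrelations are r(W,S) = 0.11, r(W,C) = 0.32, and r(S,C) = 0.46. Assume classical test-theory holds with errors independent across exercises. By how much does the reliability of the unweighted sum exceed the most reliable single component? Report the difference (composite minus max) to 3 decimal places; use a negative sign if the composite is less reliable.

Var(sum) = 3 + 1.78 = 4.78; true-score variance = 2.35 + 1.78 = 4.13; composite reliability = 0.8640.
Max component reliability = 0.9000.
Difference = 0.8640 − 0.9000 = -0.036.

-0.036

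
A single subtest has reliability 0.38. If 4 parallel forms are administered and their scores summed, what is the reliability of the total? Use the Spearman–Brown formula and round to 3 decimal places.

ρ_k = kρ / (1 + (k−1)ρ) = 4·0.38 / (1 + 3·0.38) = 1.520 / 2.140 = 0.710.

0.710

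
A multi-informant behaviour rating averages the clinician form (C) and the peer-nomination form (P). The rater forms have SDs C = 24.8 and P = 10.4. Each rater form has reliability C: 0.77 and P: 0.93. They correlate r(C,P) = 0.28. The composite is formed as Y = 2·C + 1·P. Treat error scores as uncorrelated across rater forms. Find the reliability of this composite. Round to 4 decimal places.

0.7993

Var(Y) = 2²·24.8² + 10.4² + 2·[2·24.8·10.4·0.28] = 2568.32 + 288.87 = 2857.19.
Under uncorrelated errors the observed covariances equal the true-score covariances, so only the own-variance terms attenuate.
True-score variance = [2²·24.8²·0.77 + 10.4²·0.93] + 288.87 = 1994.91 + 288.87 = 2283.78.
Reliability = 2283.78 / 2857.19 = 0.7993.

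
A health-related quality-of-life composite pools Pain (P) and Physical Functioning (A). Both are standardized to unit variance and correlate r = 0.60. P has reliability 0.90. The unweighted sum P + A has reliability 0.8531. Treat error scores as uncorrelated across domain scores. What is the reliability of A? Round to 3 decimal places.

0.630

Var(P+A) = 2 + 2·0.60 = 3.200.
True-score variance = ρ_P + ρ_A + 2·0.60, so 0.8531 = (0.90 + ρ_A + 1.20) / 3.200.
ρ_A = 0.8531·3.200 − 0.90 − 1.20 = 0.630.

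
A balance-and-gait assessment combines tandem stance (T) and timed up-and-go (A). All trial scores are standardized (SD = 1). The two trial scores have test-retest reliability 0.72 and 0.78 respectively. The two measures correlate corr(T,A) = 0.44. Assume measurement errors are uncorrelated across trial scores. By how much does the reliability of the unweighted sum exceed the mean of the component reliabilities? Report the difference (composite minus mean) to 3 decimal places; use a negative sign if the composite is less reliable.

Var(sum) = 2 + 0.88 = 2.88; true-score variance = 1.5 + 0.88 = 2.38; composite reliability = 0.8264.
Mean component reliability = 0.7500.
Difference = 0.8264 − 0.7500 = 0.076.

0.076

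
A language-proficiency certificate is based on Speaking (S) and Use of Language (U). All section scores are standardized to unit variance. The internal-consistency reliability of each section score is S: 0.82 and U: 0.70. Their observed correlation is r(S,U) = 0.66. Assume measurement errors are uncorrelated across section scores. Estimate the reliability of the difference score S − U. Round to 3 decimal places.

Var(S−U) = 1 + 1 − 2·0.66 = 2 − 1.32 = 0.68.
Under uncorrelated errors the observed covariances equal the true-score covariances, so only the own-variance terms attenuate.
True-score variance = [0.82 + 0.70] − 1.32 = 1.52 − 1.32 = 0.2.
Reliability = 0.2 / 0.68 = 0.294.

0.294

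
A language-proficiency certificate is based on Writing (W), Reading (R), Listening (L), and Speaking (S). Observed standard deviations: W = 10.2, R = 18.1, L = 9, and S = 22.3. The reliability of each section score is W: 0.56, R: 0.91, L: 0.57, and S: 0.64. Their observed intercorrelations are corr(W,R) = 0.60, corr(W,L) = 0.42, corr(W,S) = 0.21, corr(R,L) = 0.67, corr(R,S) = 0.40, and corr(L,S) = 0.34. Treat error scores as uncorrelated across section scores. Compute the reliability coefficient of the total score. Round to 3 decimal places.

0.861

Var(W+R+L+S) = 10.2² + 18.1² + 9² + 22.3² + 2·[10.2·18.1·0.60 + 10.2·9·0.42 + 10.2·22.3·0.21 + 18.1·9·0.67 + 18.1·22.3·0.40 + 9·22.3·0.34] = 1009.94 + 1071.86 = 2081.8.
With uncorrelated errors the cross-covariances are all true-score covariance, so they carry over unchanged; only the diagonal terms shrink to ρᵢσᵢ².
True-score variance = [10.2²·0.56 + 18.1²·0.91 + 9²·0.57 + 22.3²·0.64] + 1071.86 = 720.823 + 1071.86 = 1792.68.
Reliability = 1792.68 / 2081.8 = 0.861.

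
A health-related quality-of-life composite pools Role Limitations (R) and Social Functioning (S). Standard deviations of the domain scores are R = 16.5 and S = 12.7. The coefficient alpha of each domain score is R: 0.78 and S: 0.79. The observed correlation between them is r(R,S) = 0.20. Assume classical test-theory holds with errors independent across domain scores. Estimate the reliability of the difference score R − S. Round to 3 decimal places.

Var(R−S) = 16.5² + 12.7² − 2·16.5·12.7·0.20 = 433.54 − 83.82 = 349.72.
Under uncorrelated errors the observed covariances equal the true-score covariances, so only the own-variance terms attenuate.
True-score variance = [16.5²·0.78 + 12.7²·0.79] − 83.82 = 339.774 − 83.82 = 255.954.
Reliability = 255.954 / 349.72 = 0.732.

0.732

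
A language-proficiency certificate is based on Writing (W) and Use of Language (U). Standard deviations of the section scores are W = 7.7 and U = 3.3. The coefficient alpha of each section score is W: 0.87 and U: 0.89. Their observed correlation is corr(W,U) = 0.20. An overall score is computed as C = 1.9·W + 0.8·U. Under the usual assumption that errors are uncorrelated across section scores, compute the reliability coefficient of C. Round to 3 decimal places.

Var(C) = 1.9²·7.7² + 0.8²·3.3² + 2·[1.52·7.7·3.3·0.20] = 221.007 + 15.4493 = 236.456.
With uncorrelated errors the cross-covariances are all true-score covariance, so they carry over unchanged; only the diagonal terms shrink to ρᵢσᵢ².
True-score variance = [1.9²·7.7²·0.87 + 0.8²·3.3²·0.89] + 15.4493 = 192.415 + 15.4493 = 207.864.
Reliability = 207.864 / 236.456 = 0.879.

0.879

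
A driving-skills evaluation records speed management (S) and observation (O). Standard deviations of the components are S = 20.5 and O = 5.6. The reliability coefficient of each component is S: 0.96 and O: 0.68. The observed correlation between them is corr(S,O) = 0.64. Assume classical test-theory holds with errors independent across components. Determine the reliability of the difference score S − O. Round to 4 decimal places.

Var(S−O) = 20.5² + 5.6² − 2·20.5·5.6·0.64 = 451.61 − 146.944 = 304.666.
Under uncorrelated errors the observed covariances equal the true-score covariances, so only the own-variance terms attenuate.
True-score variance = [20.5²·0.96 + 5.6²·0.68] − 146.944 = 424.765 − 146.944 = 277.821.
Reliability = 277.821 / 304.666 = 0.9119.

0.9119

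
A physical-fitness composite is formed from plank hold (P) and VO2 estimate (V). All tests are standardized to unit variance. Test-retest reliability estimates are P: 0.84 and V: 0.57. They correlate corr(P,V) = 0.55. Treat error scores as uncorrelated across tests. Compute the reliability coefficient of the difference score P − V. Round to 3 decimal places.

Var(P−V) = 1 + 1 − 2·0.55 = 2 − 1.1 = 0.9.
With uncorrelated errors the cross-covariances are all true-score covariance, so they carry over unchanged; only the diagonal terms shrink to ρᵢσᵢ².
True-score variance = [0.84 + 0.57] − 1.1 = 1.41 − 1.1 = 0.31.
Reliability = 0.31 / 0.9 = 0.344.

0.344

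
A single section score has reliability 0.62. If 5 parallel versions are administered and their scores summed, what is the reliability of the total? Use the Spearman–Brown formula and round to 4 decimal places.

0.8908

ρ_k = kρ / (1 + (k−1)ρ) = 5·0.62 / (1 + 4·0.62) = 3.100 / 3.480 = 0.8908.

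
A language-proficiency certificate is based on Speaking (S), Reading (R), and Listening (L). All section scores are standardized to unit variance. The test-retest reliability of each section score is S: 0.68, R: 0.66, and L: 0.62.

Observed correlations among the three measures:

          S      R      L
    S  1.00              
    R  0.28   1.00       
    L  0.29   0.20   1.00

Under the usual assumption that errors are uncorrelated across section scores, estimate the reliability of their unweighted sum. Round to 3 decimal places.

Var(S+R+L) = 3 + 2·[0.28 + 0.29 + 0.20] = 3 + 1.54 = 4.54.
Because errors are independent across components, Cov(Tᵢ,Tⱼ) = Cov(Xᵢ,Xⱼ); the off-diagonal part of the true-score variance is the same as above.
True-score variance = [0.68 + 0.66 + 0.62] + 1.54 = 1.96 + 1.54 = 3.5.
Reliability = 3.5 / 4.54 = 0.771.

0.771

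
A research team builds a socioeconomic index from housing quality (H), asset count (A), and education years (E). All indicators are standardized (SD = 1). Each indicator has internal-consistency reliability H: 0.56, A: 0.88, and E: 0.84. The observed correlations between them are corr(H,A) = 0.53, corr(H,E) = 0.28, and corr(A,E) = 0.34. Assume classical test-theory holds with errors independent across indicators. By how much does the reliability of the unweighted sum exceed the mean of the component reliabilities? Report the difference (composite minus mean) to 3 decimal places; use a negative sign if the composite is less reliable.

0.104

Var(sum) = 3 + 2.3 = 5.3; true-score variance = 2.28 + 2.3 = 4.58; composite reliability = 0.8642.
Mean component reliability = 0.7600.
Difference = 0.8642 − 0.7600 = 0.104.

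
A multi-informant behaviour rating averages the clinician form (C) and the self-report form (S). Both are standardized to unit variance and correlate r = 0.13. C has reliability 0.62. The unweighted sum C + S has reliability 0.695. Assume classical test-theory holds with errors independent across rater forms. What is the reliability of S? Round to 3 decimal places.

0.691

Var(C+S) = 2 + 2·0.13 = 2.260.
True-score variance = ρ_C + ρ_S + 2·0.13, so 0.695 = (0.62 + ρ_S + 0.26) / 2.260.
ρ_S = 0.695·2.260 − 0.62 − 0.26 = 0.691.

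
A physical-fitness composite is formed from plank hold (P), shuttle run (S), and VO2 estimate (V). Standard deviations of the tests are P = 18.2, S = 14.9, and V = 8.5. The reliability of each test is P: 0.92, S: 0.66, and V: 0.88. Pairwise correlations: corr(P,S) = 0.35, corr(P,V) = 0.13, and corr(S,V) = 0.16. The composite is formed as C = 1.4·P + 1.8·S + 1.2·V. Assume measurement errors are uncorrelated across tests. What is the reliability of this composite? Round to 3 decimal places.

Var(C) = 1.4²·18.2² + 1.8²·14.9² + 1.2²·8.5² + 2·[2.52·18.2·14.9·0.35 + 1.68·18.2·8.5·0.13 + 2.16·14.9·8.5·0.16] = 1472.58 + 633.475 = 2106.06.
With uncorrelated errors the cross-covariances are all true-score covariance, so they carry over unchanged; only the diagonal terms shrink to ρᵢσᵢ².
True-score variance = [1.4²·18.2²·0.92 + 1.8²·14.9²·0.66 + 1.2²·8.5²·0.88] + 633.475 = 1163.59 + 633.475 = 1797.07.
Reliability = 1797.07 / 2106.06 = 0.853.

0.853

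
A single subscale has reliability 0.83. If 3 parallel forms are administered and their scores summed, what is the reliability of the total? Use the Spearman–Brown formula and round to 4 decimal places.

ρ_k = kρ / (1 + (k−1)ρ) = 3·0.83 / (1 + 2·0.83) = 2.490 / 2.660 = 0.9361.

0.9361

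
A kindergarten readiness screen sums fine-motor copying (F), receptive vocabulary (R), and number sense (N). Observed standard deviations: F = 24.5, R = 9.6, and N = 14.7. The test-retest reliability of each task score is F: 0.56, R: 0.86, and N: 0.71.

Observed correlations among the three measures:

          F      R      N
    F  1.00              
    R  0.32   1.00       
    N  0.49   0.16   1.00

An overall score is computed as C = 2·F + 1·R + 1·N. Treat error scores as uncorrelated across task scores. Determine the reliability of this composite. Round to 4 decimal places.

Var(C) = 2²·24.5² + 9.6² + 14.7² + 2·[2·24.5·9.6·0.32 + 2·24.5·14.7·0.49 + 9.6·14.7·0.16] = 2709.25 + 1052.11 = 3761.36.
Under uncorrelated errors the observed covariances equal the true-score covariances, so only the own-variance terms attenuate.
True-score variance = [2²·24.5²·0.56 + 9.6²·0.86 + 14.7²·0.71] + 1052.11 = 1577.24 + 1052.11 = 2629.35.
Reliability = 2629.35 / 3761.36 = 0.6990.

0.6990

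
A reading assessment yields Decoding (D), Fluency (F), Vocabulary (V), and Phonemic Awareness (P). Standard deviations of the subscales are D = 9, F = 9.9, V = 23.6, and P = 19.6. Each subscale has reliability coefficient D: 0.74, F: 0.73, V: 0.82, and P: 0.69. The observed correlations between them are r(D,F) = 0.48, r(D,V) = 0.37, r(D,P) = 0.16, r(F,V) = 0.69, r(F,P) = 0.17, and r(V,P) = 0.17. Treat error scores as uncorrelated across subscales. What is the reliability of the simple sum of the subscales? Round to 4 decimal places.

0.8642

Var(D+F+V+P) = 9² + 9.9² + 23.6² + 19.6² + 2·[9·9.9·0.48 + 9·23.6·0.37 + 9·19.6·0.16 + 9.9·23.6·0.69 + 9.9·19.6·0.17 + 23.6·19.6·0.17] = 1120.13 + 844.827 = 1964.96.
Under uncorrelated errors the observed covariances equal the true-score covariances, so only the own-variance terms attenuate.
True-score variance = [9²·0.74 + 9.9²·0.73 + 23.6²·0.82 + 19.6²·0.69] + 844.827 = 853.265 + 844.827 = 1698.09.
Reliability = 1698.09 / 1964.96 = 0.8642.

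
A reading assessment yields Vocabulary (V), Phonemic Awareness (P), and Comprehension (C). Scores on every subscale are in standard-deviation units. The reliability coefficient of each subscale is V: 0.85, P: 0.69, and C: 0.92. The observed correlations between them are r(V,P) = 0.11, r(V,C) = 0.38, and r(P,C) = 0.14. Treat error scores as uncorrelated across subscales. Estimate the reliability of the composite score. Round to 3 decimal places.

0.873

Var(V+P+C) = 3 + 2·[0.11 + 0.38 + 0.14] = 3 + 1.26 = 4.26.
Under uncorrelated errors the observed covariances equal the true-score covariances, so only the own-variance terms attenuate.
True-score variance = [0.85 + 0.69 + 0.92] + 1.26 = 2.46 + 1.26 = 3.72.
Reliability = 3.72 / 4.26 = 0.873.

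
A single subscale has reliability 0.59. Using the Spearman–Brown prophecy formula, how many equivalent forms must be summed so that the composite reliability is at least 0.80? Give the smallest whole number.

3

k ≥ ρ*(1−ρ₁)/(ρ₁(1−ρ*)) = 0.80·0.41 / (0.59·0.20) = 2.780.
Smallest integer k = 3.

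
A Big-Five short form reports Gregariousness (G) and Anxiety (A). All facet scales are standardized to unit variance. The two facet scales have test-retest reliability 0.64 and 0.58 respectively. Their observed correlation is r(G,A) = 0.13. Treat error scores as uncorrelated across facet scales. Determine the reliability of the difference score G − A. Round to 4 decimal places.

Var(G−A) = 1 + 1 − 2·0.13 = 2 − 0.26 = 1.74.
Under uncorrelated errors the observed covariances equal the true-score covariances, so only the own-variance terms attenuate.
True-score variance = [0.64 + 0.58] − 0.26 = 1.22 − 0.26 = 0.96.
Reliability = 0.96 / 1.74 = 0.5517.

0.5517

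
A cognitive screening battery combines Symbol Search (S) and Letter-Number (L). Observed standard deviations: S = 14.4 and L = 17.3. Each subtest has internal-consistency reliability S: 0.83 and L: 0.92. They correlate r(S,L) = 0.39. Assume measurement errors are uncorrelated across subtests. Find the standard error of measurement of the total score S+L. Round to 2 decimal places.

7.69

Var(total) = 506.65 + 194.314 = 700.964.
True-score variance = 447.456 + 194.314 = 641.769, so reliability = 0.9156.
Error variance = 700.964 − 641.769 = 59.1944; SEM = √59.1944 = 7.69.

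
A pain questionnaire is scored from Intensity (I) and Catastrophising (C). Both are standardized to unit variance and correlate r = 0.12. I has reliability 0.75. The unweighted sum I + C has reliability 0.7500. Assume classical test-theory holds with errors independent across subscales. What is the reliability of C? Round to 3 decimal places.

0.690

Var(I+C) = 2 + 2·0.12 = 2.240.
True-score variance = ρ_I + ρ_C + 2·0.12, so 0.7500 = (0.75 + ρ_C + 0.24) / 2.240.
ρ_C = 0.7500·2.240 − 0.75 − 0.24 = 0.690.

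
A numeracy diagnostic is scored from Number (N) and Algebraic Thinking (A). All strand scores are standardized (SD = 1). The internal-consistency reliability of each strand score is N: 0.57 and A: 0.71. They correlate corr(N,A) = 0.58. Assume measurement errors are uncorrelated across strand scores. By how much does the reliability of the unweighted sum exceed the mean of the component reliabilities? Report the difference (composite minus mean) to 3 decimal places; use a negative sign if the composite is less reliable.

Var(sum) = 2 + 1.16 = 3.16; true-score variance = 1.28 + 1.16 = 2.44; composite reliability = 0.7722.
Mean component reliability = 0.6400.
Difference = 0.7722 − 0.6400 = 0.132.

0.132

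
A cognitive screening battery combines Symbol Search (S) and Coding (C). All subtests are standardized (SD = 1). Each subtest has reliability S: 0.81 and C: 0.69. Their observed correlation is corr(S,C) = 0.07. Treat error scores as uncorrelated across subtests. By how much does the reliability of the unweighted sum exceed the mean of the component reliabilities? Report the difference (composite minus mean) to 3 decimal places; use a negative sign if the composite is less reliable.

Var(sum) = 2 + 0.14 = 2.14; true-score variance = 1.5 + 0.14 = 1.64; composite reliability = 0.7664.
Mean component reliability = 0.7500.
Difference = 0.7664 − 0.7500 = 0.016.

0.016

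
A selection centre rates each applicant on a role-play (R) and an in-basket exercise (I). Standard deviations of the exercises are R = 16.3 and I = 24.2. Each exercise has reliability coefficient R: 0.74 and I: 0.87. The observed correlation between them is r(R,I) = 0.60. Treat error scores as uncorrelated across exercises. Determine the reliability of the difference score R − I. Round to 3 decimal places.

Var(R−I) = 16.3² + 24.2² − 2·16.3·24.2·0.60 = 851.33 − 473.352 = 377.978.
With uncorrelated errors the cross-covariances are all true-score covariance, so they carry over unchanged; only the diagonal terms shrink to ρᵢσᵢ².
True-score variance = [16.3²·0.74 + 24.2²·0.87] − 473.352 = 706.117 − 473.352 = 232.765.
Reliability = 232.765 / 377.978 = 0.616.

0.616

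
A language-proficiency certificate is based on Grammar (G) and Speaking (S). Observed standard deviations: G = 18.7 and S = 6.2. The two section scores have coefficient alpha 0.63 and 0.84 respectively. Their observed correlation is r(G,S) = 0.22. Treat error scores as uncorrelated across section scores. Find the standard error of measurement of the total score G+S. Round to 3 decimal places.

11.642

Var(total) = 388.13 + 51.0136 = 439.144.
True-score variance = 252.594 + 51.0136 = 303.608, so reliability = 0.6914.
Error variance = 439.144 − 303.608 = 135.536; SEM = √135.536 = 11.642.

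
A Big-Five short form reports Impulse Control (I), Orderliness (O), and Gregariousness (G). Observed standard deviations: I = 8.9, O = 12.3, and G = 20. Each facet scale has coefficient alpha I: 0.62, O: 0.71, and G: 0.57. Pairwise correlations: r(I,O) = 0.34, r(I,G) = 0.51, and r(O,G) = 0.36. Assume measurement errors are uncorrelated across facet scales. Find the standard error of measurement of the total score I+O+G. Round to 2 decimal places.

Var(total) = 630.5 + 433.12 = 1063.62.
True-score variance = 384.526 + 433.12 = 817.646, so reliability = 0.7687.
Error variance = 1063.62 − 817.646 = 245.974; SEM = √245.974 = 15.68.

15.68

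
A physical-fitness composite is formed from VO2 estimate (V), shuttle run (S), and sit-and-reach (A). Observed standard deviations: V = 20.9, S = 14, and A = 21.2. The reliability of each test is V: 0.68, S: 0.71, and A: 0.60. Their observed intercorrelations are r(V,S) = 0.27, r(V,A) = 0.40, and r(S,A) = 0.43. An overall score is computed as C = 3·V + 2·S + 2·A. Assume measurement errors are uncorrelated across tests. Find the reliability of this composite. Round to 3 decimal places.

0.792

Var(C) = 3²·20.9² + 2²·14² + 2²·21.2² + 2·[6·20.9·14·0.27 + 6·20.9·21.2·0.40 + 4·14·21.2·0.43] = 6513.05 + 4095.8 = 10608.8.
Under uncorrelated errors the observed covariances equal the true-score covariances, so only the own-variance terms attenuate.
True-score variance = [3²·20.9²·0.68 + 2²·14²·0.71 + 2²·21.2²·0.60] + 4095.8 = 4308.57 + 4095.8 = 8404.37.
Reliability = 8404.37 / 10608.8 = 0.792.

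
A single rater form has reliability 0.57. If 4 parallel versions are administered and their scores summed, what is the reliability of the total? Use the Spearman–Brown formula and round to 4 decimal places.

0.8413

ρ_k = kρ / (1 + (k−1)ρ) = 4·0.57 / (1 + 3·0.57) = 2.280 / 2.710 = 0.8413.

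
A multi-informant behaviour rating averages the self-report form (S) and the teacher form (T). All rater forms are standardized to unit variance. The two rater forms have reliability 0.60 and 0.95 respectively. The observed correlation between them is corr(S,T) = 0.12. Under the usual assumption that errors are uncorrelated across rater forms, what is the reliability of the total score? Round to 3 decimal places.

Var(S+T) = 2 + 2·[0.12] = 2 + 0.24 = 2.24.
Under uncorrelated errors the observed covariances equal the true-score covariances, so only the own-variance terms attenuate.
True-score variance = [0.60 + 0.95] + 0.24 = 1.55 + 0.24 = 1.79.
Reliability = 1.79 / 2.24 = 0.799.

0.799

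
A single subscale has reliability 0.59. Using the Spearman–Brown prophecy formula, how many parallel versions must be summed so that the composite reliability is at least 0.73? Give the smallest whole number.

2

k ≥ ρ*(1−ρ₁)/(ρ₁(1−ρ*)) = 0.73·0.41 / (0.59·0.27) = 1.879.
Smallest integer k = 2.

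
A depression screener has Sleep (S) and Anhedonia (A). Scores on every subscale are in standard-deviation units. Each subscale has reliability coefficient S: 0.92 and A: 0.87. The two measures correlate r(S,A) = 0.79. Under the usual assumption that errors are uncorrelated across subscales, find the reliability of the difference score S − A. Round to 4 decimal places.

0.5000

Var(S−A) = 1 + 1 − 2·0.79 = 2 − 1.58 = 0.42.
Because errors are independent across components, Cov(Tᵢ,Tⱼ) = Cov(Xᵢ,Xⱼ); the off-diagonal part of the true-score variance is the same as above.
True-score variance = [0.92 + 0.87] − 1.58 = 1.79 − 1.58 = 0.21.
Reliability = 0.21 / 0.42 = 0.5000.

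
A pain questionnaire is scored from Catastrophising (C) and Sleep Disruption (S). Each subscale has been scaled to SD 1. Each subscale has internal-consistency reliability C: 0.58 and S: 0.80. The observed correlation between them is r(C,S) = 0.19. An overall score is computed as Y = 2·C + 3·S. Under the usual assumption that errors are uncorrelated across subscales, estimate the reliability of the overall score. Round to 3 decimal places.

Var(Y) = 2² + 3² + 2·[6·0.19] = 13 + 2.28 = 15.28.
With uncorrelated errors the cross-covariances are all true-score covariance, so they carry over unchanged; only the diagonal terms shrink to ρᵢσᵢ².
True-score variance = [2²·0.58 + 3²·0.80] + 2.28 = 9.52 + 2.28 = 11.8.
Reliability = 11.8 / 15.28 = 0.772.

0.772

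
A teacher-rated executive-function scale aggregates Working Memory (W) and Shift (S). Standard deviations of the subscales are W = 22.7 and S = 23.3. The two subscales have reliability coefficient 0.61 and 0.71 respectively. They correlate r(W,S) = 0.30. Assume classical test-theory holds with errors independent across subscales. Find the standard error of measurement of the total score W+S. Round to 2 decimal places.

Var(total) = 1058.18 + 317.346 = 1375.53.
True-score variance = 699.779 + 317.346 = 1017.12, so reliability = 0.7394.
Error variance = 1375.53 − 1017.12 = 358.401; SEM = √358.401 = 18.93.

18.93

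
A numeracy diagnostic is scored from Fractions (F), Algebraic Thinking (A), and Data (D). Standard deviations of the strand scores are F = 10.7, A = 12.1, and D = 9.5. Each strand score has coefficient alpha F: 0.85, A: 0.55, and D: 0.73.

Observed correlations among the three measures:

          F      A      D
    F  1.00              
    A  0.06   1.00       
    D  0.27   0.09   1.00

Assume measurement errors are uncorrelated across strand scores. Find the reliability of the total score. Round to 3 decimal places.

0.757

Var(F+A+D) = 10.7² + 12.1² + 9.5² + 2·[10.7·12.1·0.06 + 10.7·9.5·0.27 + 12.1·9.5·0.09] = 351.15 + 91.1184 = 442.268.
Under uncorrelated errors the observed covariances equal the true-score covariances, so only the own-variance terms attenuate.
True-score variance = [10.7²·0.85 + 12.1²·0.55 + 9.5²·0.73] + 91.1184 = 243.724 + 91.1184 = 334.843.
Reliability = 334.843 / 442.268 = 0.757.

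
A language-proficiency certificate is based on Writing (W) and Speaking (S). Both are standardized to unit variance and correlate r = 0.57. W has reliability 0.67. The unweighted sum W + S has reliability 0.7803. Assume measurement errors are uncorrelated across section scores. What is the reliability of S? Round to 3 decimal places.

Var(W+S) = 2 + 2·0.57 = 3.140.
True-score variance = ρ_W + ρ_S + 2·0.57, so 0.7803 = (0.67 + ρ_S + 1.14) / 3.140.
ρ_S = 0.7803·3.140 − 0.67 − 1.14 = 0.640.

0.640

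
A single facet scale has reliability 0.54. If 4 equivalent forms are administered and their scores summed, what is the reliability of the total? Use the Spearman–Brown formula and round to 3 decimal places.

0.824

ρ_k = kρ / (1 + (k−1)ρ) = 4·0.54 / (1 + 3·0.54) = 2.160 / 2.620 = 0.824.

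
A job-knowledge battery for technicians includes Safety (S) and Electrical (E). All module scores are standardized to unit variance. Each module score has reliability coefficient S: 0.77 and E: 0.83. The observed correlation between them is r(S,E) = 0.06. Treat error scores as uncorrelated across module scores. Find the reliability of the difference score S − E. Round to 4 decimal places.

0.7872

Var(S−E) = 1 + 1 − 2·0.06 = 2 − 0.12 = 1.88.
Because errors are independent across components, Cov(Tᵢ,Tⱼ) = Cov(Xᵢ,Xⱼ); the off-diagonal part of the true-score variance is the same as above.
True-score variance = [0.77 + 0.83] − 0.12 = 1.6 − 0.12 = 1.48.
Reliability = 1.48 / 1.88 = 0.7872.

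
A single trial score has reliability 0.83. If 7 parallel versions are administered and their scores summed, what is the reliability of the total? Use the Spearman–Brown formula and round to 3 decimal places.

ρ_k = kρ / (1 + (k−1)ρ) = 7·0.83 / (1 + 6·0.83) = 5.810 / 5.980 = 0.972.

0.972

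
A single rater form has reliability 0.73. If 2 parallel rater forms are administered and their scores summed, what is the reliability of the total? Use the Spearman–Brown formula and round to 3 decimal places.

0.844

ρ_k = kρ / (1 + (k−1)ρ) = 2·0.73 / (1 + 1·0.73) = 1.460 / 1.730 = 0.844.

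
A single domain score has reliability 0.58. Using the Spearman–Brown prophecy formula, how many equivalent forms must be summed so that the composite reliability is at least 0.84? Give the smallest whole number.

4

k ≥ ρ*(1−ρ₁)/(ρ₁(1−ρ*)) = 0.84·0.42 / (0.58·0.16) = 3.802.
Smallest integer k = 4.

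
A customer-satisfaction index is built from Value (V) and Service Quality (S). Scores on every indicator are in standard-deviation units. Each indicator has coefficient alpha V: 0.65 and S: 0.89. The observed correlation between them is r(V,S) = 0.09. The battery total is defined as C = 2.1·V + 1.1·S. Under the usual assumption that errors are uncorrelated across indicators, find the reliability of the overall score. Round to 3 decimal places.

Var(C) = 2.1² + 1.1² + 2·[2.31·0.09] = 5.62 + 0.4158 = 6.0358.
With uncorrelated errors the cross-covariances are all true-score covariance, so they carry over unchanged; only the diagonal terms shrink to ρᵢσᵢ².
True-score variance = [2.1²·0.65 + 1.1²·0.89] + 0.4158 = 3.9434 + 0.4158 = 4.3592.
Reliability = 4.3592 / 6.0358 = 0.722.

0.722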